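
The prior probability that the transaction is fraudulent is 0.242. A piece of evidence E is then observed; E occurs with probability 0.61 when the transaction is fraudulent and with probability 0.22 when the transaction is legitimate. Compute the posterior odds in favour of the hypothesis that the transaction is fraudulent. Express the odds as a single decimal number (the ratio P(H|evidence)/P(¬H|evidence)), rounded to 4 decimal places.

Prior odds = 0.242/(1−0.242) = 0.31926.
Likelihood ratio for E = 0.61/0.22 = 2.7727.
Posterior odds = prior odds × LR = 0.88522.

Posterior odds ≈ 0.8852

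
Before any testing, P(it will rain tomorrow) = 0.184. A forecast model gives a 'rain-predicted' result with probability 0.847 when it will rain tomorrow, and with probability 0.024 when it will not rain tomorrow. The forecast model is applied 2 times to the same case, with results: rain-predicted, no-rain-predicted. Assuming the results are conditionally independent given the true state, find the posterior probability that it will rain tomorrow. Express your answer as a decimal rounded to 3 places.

Let H be the event that it will rain tomorrow; start with P(H) = 0.184. P('rain-predicted'|H) = 0.847, P('rain-predicted'|¬H) = 0.024.
Update on result 1 ('rain-predicted'): P(H) ← 0.847·0.1840 / (0.847·0.1840 + 0.024·0.8160) = 0.15585/0.17543 = 0.8884.
Update on result 2 ('no-rain-predicted'): P(H) ← 0.153·0.8884 / (0.153·0.8884 + 0.976·0.1116) = 0.13592/0.24487 = 0.5551.

Posterior P(H) ≈ 0.555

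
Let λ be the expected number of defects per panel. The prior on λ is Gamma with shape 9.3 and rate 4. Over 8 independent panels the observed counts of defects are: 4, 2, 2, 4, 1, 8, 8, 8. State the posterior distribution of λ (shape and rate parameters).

Total count ∑xᵢ = 37 over n = 8 panels.
Gamma is conjugate to the Poisson likelihood: posterior is Gamma(shape = 9.3+37 = 46.3, rate = 4+8 = 12).

Posterior: Gamma(shape=46.3, rate=12)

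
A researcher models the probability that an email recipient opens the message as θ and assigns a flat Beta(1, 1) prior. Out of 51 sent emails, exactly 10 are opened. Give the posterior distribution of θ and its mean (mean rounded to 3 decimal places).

Observing 10 successes and 41 failures updates Beta(1, 1) by adding the success and failure counts to the two shape parameters: α = 1+10 = 11, β = 1+41 = 42.
Posterior mean = α/(α+β) = 11/53 = 0.208.

Posterior: Beta(11, 42); mean ≈ 0.208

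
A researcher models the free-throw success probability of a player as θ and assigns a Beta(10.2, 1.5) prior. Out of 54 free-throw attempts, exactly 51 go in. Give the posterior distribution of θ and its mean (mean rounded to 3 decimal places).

Posterior: Beta(61.2, 4.5); mean ≈ 0.932

Observing 51 successes and 3 failures updates Beta(10.2, 1.5) by adding the success and failure counts to the two shape parameters: α = 10.2+51 = 61.2, β = 1.5+3 = 4.5.
Posterior mean = α/(α+β) = 61.2/65.7 = 0.932.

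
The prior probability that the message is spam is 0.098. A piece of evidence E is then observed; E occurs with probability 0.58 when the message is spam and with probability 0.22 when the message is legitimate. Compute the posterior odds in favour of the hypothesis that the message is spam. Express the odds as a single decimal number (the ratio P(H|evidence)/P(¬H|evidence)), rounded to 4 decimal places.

Prior odds = 0.098/(1−0.098) = 0.10865.
Likelihood ratio for E = 0.58/0.22 = 2.6364.
Posterior odds = prior odds × LR = 0.28643.

Posterior odds ≈ 0.2864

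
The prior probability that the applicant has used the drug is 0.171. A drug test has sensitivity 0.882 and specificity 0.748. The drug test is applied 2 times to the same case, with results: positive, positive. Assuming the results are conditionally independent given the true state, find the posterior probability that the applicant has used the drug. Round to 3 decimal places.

Posterior P(H) ≈ 0.716

Let H be the event that the applicant has used the drug; start with P(H) = 0.171. P('positive'|H) = 0.882, P('positive'|¬H) = 0.252.
Update on result 1 ('positive'): P(H) ← 0.882·0.1710 / (0.882·0.1710 + 0.252·0.8290) = 0.15082/0.35973 = 0.4193.
Update on result 2 ('positive'): P(H) ← 0.882·0.4193 / (0.882·0.4193 + 0.252·0.5807) = 0.36979/0.51614 = 0.7165.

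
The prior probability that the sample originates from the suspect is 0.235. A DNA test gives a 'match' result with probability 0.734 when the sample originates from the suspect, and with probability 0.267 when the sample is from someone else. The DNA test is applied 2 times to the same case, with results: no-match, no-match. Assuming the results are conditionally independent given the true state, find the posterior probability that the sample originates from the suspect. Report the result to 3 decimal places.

With H the event that the sample originates from the suspect, the joint likelihood of the observed sequence is P(data|H) = 0.266·0.266 = 0.070756 and P(data|¬H) = 0.733·0.733 = 0.53729.
Bayes: P(H|data) = 0.235·0.070756 / (0.235·0.070756 + 0.765·0.53729) = 0.016628/0.42765 = 0.0389.

Posterior P(H) ≈ 0.039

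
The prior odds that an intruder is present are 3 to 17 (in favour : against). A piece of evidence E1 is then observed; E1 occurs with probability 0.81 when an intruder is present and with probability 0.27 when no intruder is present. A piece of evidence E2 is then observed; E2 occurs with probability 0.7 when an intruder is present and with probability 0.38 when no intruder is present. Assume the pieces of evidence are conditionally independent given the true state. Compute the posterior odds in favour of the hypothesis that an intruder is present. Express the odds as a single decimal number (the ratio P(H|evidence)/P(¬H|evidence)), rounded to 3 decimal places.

Posterior odds ≈ 0.975

Prior odds = 3/17 = 0.17647.
Likelihood ratio for E1 = 0.81/0.27 = 3.0000.
Likelihood ratio for E2 = 0.7/0.38 = 1.8421.
Posterior odds = prior odds × LR₁ × LR₂ = 0.97523.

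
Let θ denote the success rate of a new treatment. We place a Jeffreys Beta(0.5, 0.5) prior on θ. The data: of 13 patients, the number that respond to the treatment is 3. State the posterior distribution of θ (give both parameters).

Observing 3 successes and 10 failures updates Beta(0.5, 0.5) by adding the success and failure counts to the two shape parameters: α = 0.5+3 = 3.5, β = 0.5+10 = 10.5.

Posterior: Beta(3.5, 10.5)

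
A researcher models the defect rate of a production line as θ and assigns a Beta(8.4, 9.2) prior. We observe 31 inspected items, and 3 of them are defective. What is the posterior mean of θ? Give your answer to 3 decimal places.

Observing 3 successes and 28 failures updates Beta(8.4, 9.2) by adding the success and failure counts to the two shape parameters: α = 8.4+3 = 11.4, β = 9.2+28 = 37.2.
E[θ | data] = 11.4/(11.4+37.2) = 0.235.

Posterior mean ≈ 0.235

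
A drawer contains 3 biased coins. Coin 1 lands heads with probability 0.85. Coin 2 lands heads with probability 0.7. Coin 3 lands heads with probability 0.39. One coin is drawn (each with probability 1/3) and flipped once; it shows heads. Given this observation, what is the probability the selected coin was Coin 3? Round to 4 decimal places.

P(heads|C1) = 0.85; P(heads|C2) = 0.7; P(heads|C3) = 0.39.
Prior × likelihood for each source: 0.333333·0.85=0.2833, 0.333333·0.7=0.2333, 0.333333·0.39=0.1300. Summing gives P(heads) = 0.64667.
P(Coin 3 | heads) = 0.1300 / 0.64667 = 0.2010.

Posterior probability ≈ 0.2010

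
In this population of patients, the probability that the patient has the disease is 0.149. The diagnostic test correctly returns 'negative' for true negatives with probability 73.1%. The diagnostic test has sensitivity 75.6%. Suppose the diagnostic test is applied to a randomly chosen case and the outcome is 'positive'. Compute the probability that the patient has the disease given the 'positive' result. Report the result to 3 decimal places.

Let H be the event that the patient has the disease. P(H) = 0.149, so P(¬H) = 0.851. With E the 'positive' result, P(E|H) = 0.756 and P(E|¬H) = 0.269.
P(E) = 0.756·0.149 + 0.269·0.851 = 0.11264 + 0.22892 = 0.34156.
By Bayes' theorem, P(H|E) = 0.11264 / 0.34156 = 0.330.

P(H | E) ≈ 0.330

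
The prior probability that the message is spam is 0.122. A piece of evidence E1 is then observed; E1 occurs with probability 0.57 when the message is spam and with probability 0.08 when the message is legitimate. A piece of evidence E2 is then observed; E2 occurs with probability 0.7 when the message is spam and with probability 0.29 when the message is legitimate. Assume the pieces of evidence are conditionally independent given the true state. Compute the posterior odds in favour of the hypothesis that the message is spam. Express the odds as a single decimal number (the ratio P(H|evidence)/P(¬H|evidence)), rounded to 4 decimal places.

Posterior odds ≈ 2.3897

Prior odds = 0.122/(1−0.122) = 0.13895. In log-odds, ln(0.13895) = -1.9736.
Add log likelihood ratios: ln(7.1250) + ln(2.4138) = 2.8448.
Posterior log-odds = 0.87118, so posterior odds = exp(0.87118) = 2.3897.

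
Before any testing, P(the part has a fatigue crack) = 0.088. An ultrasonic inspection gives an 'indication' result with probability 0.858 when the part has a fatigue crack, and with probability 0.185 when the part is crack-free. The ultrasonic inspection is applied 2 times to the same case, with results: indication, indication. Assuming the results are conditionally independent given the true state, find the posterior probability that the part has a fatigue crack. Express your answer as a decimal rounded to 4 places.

Posterior P(H) ≈ 0.6748

Let H be the event that the part has a fatigue crack; start with P(H) = 0.088. P('indication'|H) = 0.858, P('indication'|¬H) = 0.185.
Update on result 1 ('indication'): P(H) ← 0.858·0.0880 / (0.858·0.0880 + 0.185·0.9120) = 0.075504/0.24422 = 0.3092.
Update on result 2 ('indication'): P(H) ← 0.858·0.3092 / (0.858·0.3092 + 0.185·0.6908) = 0.26526/0.39306 = 0.6748.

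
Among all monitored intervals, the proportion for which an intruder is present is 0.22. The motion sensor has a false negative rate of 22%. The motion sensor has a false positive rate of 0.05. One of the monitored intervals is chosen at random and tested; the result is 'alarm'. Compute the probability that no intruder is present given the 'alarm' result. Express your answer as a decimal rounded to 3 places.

P(¬H | E) ≈ 0.185

Let H be the event that an intruder is present. P(H) = 0.22, so P(¬H) = 0.78. With E the 'alarm' result, P(E|H) = 0.78 and P(E|¬H) = 0.05.
P(E) = 0.78·0.22 + 0.05·0.78 = 0.17160 + 0.039000 = 0.21060.
By Bayes' theorem, P(H|E) = 0.17160 / 0.21060 = 0.815. Hence P(¬H|E) = 1 − 0.815 = 0.185.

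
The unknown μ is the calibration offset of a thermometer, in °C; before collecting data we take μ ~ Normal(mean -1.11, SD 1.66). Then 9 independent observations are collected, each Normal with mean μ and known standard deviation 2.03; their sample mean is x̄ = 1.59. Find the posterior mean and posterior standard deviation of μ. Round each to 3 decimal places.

Prior precision 1/τ₀² = 1/1.66² = 0.362897; data precision n/σ² = 9/2.03² = 2.18399.
Posterior precision = 0.362897 + 2.18399 = 2.54689, giving posterior SD = 1/√2.54689 = 0.627.
Posterior mean = (0.362897·-1.11 + 2.18399·1.59) / 2.54689 = 1.205.

Posterior mean ≈ 1.205; posterior SD ≈ 0.627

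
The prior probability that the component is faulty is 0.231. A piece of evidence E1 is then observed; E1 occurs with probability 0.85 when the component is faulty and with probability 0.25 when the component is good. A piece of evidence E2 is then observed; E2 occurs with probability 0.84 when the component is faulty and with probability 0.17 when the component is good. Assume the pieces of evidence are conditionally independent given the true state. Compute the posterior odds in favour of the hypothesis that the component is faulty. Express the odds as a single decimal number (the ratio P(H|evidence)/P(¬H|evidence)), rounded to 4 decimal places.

Prior odds = 0.231/(1−0.231) = 0.30039.
Likelihood ratio for E1 = 0.85/0.25 = 3.4000.
Likelihood ratio for E2 = 0.84/0.17 = 4.9412.
Posterior odds = prior odds × LR₁ × LR₂ = 5.0466.

Posterior odds ≈ 5.0466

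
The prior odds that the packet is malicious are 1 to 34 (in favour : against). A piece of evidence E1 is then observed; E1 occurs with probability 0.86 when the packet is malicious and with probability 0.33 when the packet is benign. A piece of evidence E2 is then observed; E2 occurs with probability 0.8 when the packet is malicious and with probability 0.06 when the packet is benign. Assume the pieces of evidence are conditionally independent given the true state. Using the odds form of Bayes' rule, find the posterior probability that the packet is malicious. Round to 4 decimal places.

Posterior probability ≈ 0.5054

Prior odds = 1/34 = 0.029412. In log-odds, ln(0.029412) = -3.5264.
Add log likelihood ratios: ln(2.6061) + ln(13.333) = 3.5481.
Posterior log-odds = 0.021746, so posterior odds = exp(0.021746) = 1.0220. Converting, P(H|E) = 1.0220/2.0220 = 0.5054.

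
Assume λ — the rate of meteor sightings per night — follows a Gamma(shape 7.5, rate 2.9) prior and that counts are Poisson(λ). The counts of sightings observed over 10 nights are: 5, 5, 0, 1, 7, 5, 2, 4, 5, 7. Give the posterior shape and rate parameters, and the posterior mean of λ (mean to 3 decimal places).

Total count ∑xᵢ = 41 over n = 10 nights.
Gamma is conjugate to the Poisson likelihood: posterior is Gamma(shape = 7.5+41 = 48.5, rate = 2.9+10 = 12.9).
Posterior mean = shape/rate = 48.5/12.9 = 3.760.

Posterior: Gamma(shape=48.5, rate=12.9); mean ≈ 3.760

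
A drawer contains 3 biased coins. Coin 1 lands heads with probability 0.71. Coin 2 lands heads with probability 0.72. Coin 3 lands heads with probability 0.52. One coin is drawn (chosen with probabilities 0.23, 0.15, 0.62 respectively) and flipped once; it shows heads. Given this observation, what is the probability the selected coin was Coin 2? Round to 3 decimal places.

Posterior probability ≈ 0.182

P(heads|C1) = 0.71; P(heads|C2) = 0.72; P(heads|C3) = 0.52.
Prior × likelihood for each source: 0.23·0.71=0.1633, 0.15·0.72=0.1080, 0.62·0.52=0.3224. Summing gives P(heads) = 0.59370.
P(Coin 2 | heads) = 0.1080 / 0.59370 = 0.182.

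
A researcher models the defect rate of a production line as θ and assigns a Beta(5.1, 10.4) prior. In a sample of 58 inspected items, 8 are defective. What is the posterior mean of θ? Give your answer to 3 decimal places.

The binomial likelihood is conjugate to the Beta prior: with 8 successes and 50 failures, the posterior is Beta(5.1+8, 10.4+50) = Beta(13.1, 60.4).
Posterior mean = α/(α+β) = 13.1/73.5 = 0.178.

Posterior mean ≈ 0.178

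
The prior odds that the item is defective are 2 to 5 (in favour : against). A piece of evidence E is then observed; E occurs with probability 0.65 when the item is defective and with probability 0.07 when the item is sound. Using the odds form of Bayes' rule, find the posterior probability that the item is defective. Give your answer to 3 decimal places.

Posterior probability ≈ 0.788

Prior odds = 2/5 = 0.40000.
Likelihood ratio for E = 0.65/0.07 = 9.2857.
Posterior odds = prior odds × LR = 3.7143.
Posterior probability = odds/(1+odds) = 3.7143/4.7143 = 0.788.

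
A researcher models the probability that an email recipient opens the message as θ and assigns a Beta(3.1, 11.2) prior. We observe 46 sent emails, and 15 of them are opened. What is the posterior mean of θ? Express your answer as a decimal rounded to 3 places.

Posterior mean ≈ 0.300

Observing 15 successes and 31 failures updates Beta(3.1, 11.2) by adding the success and failure counts to the two shape parameters: α = 3.1+15 = 18.1, β = 11.2+31 = 42.2.
Posterior mean = α/(α+β) = 18.1/60.3 = 0.300.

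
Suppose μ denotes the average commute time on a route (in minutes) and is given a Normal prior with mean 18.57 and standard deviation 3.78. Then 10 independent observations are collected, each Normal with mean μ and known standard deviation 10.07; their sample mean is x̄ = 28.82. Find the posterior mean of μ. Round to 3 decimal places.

Prior precision 1/τ₀² = 1/3.78² = 0.0699868; data precision n/σ² = 10/10.07² = 0.0986146.
Posterior precision = 0.0699868 + 0.0986146 = 0.168601.
Posterior mean = (0.0699868·18.57 + 0.0986146·28.82) / 0.168601 = 24.565.

Posterior mean ≈ 24.565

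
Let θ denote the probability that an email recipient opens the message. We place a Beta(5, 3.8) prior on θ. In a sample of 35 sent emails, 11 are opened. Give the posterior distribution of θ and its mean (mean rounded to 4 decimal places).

Posterior: Beta(16, 27.8); mean ≈ 0.3653

Observing 11 successes and 24 failures updates Beta(5, 3.8) by adding the success and failure counts to the two shape parameters: α = 5+11 = 16, β = 3.8+24 = 27.8.
Posterior mean = α/(α+β) = 16/43.8 = 0.3653.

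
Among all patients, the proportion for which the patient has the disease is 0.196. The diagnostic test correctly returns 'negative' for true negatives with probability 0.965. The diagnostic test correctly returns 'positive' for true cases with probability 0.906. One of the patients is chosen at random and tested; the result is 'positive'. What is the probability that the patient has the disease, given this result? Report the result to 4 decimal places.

P(H | E) ≈ 0.8632

Let H be the event that the patient has the disease. P(H) = 0.196, so P(¬H) = 0.804. With E the 'positive' result, P(E|H) = 0.906 and P(E|¬H) = 0.035.
P(E) = 0.906·0.196 + 0.035·0.804 = 0.17758 + 0.028140 = 0.20572.
By Bayes' theorem, P(H|E) = 0.17758 / 0.20572 = 0.8632.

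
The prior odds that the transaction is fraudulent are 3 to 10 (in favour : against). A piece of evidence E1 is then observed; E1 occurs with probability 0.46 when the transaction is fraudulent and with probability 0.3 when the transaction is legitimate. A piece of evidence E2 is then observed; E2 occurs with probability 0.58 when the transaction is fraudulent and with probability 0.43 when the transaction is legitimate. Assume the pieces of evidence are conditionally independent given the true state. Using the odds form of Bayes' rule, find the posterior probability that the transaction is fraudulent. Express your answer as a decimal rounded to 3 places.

Prior odds = 3/10 = 0.30000. In log-odds, ln(0.30000) = -1.2040.
Add log likelihood ratios: ln(1.5333) + ln(1.3488) = 0.72669.
Posterior log-odds = -0.47729, so posterior odds = exp(-0.47729) = 0.62047. Converting, P(H|E) = 0.62047/1.6205 = 0.383.

Posterior probability ≈ 0.383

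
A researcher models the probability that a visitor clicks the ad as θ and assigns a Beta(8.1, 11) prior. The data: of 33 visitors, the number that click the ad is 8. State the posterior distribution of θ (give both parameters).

The binomial likelihood is conjugate to the Beta prior: with 8 successes and 25 failures, the posterior is Beta(8.1+8, 11+25) = Beta(16.1, 36).

Posterior: Beta(16.1, 36)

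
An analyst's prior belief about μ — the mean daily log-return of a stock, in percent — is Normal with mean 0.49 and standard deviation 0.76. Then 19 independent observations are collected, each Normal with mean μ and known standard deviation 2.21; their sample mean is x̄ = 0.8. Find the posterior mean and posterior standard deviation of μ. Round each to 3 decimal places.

With known σ, the Normal prior is conjugate. Weight on the data is w = (n/σ²)/(n/σ² + 1/τ₀²) = 3.89017/(3.89017+1.73130) = 0.69202.
Posterior mean = w·x̄ + (1−w)·μ₀ = 0.69202·0.8 + 0.30798·0.49 = 0.705. Posterior variance = 1/(3.89017+1.73130) = 0.177889, so SD = 0.422.

Posterior mean ≈ 0.705; posterior SD ≈ 0.422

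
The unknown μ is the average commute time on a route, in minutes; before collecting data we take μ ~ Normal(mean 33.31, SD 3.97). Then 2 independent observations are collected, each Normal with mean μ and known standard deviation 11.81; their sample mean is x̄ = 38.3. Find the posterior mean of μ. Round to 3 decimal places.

Prior precision 1/τ₀² = 1/3.97² = 0.0634482; data precision n/σ² = 2/11.81² = 0.0143394.
Posterior precision = 0.0634482 + 0.0143394 = 0.0777875.
Posterior mean = (0.0634482·33.31 + 0.0143394·38.3) / 0.0777875 = 34.230.

Posterior mean ≈ 34.230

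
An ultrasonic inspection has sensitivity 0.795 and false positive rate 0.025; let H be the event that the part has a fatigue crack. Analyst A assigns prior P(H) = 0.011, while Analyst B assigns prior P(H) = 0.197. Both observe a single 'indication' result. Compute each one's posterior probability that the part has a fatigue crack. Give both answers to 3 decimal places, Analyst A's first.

Analyst A: 0.261; Analyst B: 0.886

The likelihood ratio for an 'indication' result is 0.795/0.025 = 31.800.
Analyst A: prior odds 0.011/0.989 = 0.011122; posterior odds 0.35369; posterior probability 0.261.
Analyst B: prior odds 0.197/0.803 = 0.24533; posterior odds 7.8015; posterior probability 0.886.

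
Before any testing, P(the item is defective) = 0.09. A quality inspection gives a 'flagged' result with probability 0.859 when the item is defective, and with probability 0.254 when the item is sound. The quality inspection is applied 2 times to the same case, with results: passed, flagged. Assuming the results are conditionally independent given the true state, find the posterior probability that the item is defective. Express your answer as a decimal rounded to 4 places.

Posterior P(H) ≈ 0.0595

With H the event that the item is defective, the joint likelihood of the observed sequence is P(data|H) = 0.141·0.859 = 0.12112 and P(data|¬H) = 0.746·0.254 = 0.18948.
Bayes: P(H|data) = 0.09·0.12112 / (0.09·0.12112 + 0.91·0.18948) = 0.010901/0.18333 = 0.0595.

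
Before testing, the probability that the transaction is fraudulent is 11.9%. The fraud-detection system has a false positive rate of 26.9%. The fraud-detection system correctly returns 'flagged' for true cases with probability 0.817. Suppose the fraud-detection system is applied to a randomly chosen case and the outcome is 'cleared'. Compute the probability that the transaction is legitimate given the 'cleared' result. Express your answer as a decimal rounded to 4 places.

P(¬H | E) ≈ 0.9673

Write H for 'the transaction is fraudulent'. Prior odds H:¬H = 0.119/0.881 = 0.13507. For the 'cleared' outcome, the likelihood ratio is 0.183/0.731 = 0.25034.
Posterior odds = 0.13507 × 0.25034 = 0.033815, so P(H|E) = 0.033815/(1+0.033815) = 0.0327. Then P(¬H|E) = 1 − 0.0327 = 0.9673.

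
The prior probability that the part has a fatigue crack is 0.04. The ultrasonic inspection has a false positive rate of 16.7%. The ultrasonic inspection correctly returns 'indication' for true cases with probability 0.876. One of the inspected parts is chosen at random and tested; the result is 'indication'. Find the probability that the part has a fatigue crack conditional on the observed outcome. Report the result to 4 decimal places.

Let H be the event that the part has a fatigue crack. P(H) = 0.04, so P(¬H) = 0.96. With E the 'indication' result, P(E|H) = 0.876 and P(E|¬H) = 0.167.
P(E) = 0.876·0.04 + 0.167·0.96 = 0.035040 + 0.16032 = 0.19536.
By Bayes' theorem, P(H|E) = 0.035040 / 0.19536 = 0.1794.

P(H | E) ≈ 0.1794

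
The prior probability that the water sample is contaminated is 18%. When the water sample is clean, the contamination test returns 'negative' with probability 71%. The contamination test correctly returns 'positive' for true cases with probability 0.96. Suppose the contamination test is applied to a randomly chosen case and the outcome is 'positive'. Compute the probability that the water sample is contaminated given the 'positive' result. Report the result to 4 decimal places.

Write H for 'the water sample is contaminated'. Prior odds H:¬H = 0.18/0.82 = 0.21951. For the 'positive' outcome, the likelihood ratio is 0.96/0.29 = 3.3103.
Posterior odds = 0.21951 × 3.3103 = 0.72666, so P(H|E) = 0.72666/(1+0.72666) = 0.4208.

P(H | E) ≈ 0.4208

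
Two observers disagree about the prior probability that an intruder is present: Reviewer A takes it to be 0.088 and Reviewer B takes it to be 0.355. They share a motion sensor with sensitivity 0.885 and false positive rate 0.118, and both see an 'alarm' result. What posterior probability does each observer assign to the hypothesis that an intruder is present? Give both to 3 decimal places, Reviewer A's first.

Reviewer A: 0.420; Reviewer B: 0.805

The likelihood ratio for an 'alarm' result is 0.885/0.118 = 7.5000.
Reviewer A: prior odds 0.088/0.912 = 0.096491; posterior odds 0.72368; posterior probability 0.420.
Reviewer B: prior odds 0.355/0.645 = 0.55039; posterior odds 4.1279; posterior probability 0.805.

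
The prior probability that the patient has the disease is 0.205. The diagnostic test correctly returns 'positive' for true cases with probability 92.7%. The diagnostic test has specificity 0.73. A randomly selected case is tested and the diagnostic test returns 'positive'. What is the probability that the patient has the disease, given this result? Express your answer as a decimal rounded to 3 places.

Let H be the event that the patient has the disease. P(H) = 0.205, so P(¬H) = 0.795. With E the 'positive' result, P(E|H) = 0.927 and P(E|¬H) = 0.27.
P(E) = 0.927·0.205 + 0.27·0.795 = 0.19004 + 0.21465 = 0.40469.
By Bayes' theorem, P(H|E) = 0.19004 / 0.40469 = 0.470.

P(H | E) ≈ 0.470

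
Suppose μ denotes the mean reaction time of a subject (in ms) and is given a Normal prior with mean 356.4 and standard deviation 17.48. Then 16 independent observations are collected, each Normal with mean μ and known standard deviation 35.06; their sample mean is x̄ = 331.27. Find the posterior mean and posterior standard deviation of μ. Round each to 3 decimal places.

Prior precision 1/τ₀² = 1/17.48² = 0.00327278; data precision n/σ² = 16/35.06² = 0.0130166.
Posterior precision = 0.00327278 + 0.0130166 = 0.0162893, giving posterior SD = 1/√0.0162893 = 7.835.
Posterior mean = (0.00327278·356.4 + 0.0130166·331.27) / 0.0162893 = 336.319.

Posterior mean ≈ 336.319; posterior SD ≈ 7.835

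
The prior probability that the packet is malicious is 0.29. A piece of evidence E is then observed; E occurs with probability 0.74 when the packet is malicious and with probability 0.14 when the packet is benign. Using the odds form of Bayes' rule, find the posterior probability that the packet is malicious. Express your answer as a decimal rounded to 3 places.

Prior odds = 0.29/(1−0.29) = 0.40845. In log-odds, ln(0.40845) = -0.89538.
Add log likelihood ratio: ln(5.2857) = 1.6650.
Posterior log-odds = 0.76962, so posterior odds = exp(0.76962) = 2.1590. Converting, P(H|E) = 2.1590/3.1590 = 0.683.

Posterior probability ≈ 0.683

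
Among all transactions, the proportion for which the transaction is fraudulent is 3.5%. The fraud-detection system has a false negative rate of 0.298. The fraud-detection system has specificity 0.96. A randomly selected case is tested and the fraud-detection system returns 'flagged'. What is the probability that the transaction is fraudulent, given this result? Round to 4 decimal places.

P(H | E) ≈ 0.3890

Let H be the event that the transaction is fraudulent. P(H) = 0.035, so P(¬H) = 0.965. With E the 'flagged' result, P(E|H) = 0.702 and P(E|¬H) = 0.04.
P(E) = 0.702·0.035 + 0.04·0.965 = 0.024570 + 0.038600 = 0.063170.
By Bayes' theorem, P(H|E) = 0.024570 / 0.063170 = 0.3890.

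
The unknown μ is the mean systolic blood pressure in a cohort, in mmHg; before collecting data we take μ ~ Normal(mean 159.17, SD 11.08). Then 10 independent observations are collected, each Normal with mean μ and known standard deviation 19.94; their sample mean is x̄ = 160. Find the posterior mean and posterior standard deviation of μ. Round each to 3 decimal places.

Posterior mean ≈ 159.797; posterior SD ≈ 5.480

Prior precision 1/τ₀² = 1/11.08² = 0.00814555; data precision n/σ² = 10/19.94² = 0.0251507.
Posterior precision = 0.00814555 + 0.0251507 = 0.0332962, giving posterior SD = 1/√0.0332962 = 5.480.
Posterior mean = (0.00814555·159.17 + 0.0251507·160) / 0.0332962 = 159.797.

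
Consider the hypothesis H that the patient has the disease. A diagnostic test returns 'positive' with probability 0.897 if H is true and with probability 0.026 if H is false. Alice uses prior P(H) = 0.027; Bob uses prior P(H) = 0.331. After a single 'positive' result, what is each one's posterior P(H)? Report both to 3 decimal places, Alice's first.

Alice: 0.489; Bob: 0.945

The likelihood ratio for a 'positive' result is 0.897/0.026 = 34.500.
Alice: prior odds 0.027/0.973 = 0.027749; posterior odds 0.95735; posterior probability 0.489.
Bob: prior odds 0.331/0.669 = 0.49477; posterior odds 17.070; posterior probability 0.945.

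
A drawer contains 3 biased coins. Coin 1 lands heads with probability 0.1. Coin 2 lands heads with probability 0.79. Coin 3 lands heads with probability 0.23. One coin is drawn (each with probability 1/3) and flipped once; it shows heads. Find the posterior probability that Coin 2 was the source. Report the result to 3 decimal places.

Posterior probability ≈ 0.705

P(heads|C1) = 0.1; P(heads|C2) = 0.79; P(heads|C3) = 0.23.
Prior × likelihood for each source: 0.333333·0.1=0.03333, 0.333333·0.79=0.2633, 0.333333·0.23=0.07667. Summing gives P(heads) = 0.37333.
P(Coin 2 | heads) = 0.2633 / 0.37333 = 0.705.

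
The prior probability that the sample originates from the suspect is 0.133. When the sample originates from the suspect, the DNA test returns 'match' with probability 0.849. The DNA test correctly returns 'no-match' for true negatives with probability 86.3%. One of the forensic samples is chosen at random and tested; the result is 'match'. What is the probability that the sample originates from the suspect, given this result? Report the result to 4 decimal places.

P(H | E) ≈ 0.4873

Let H be the event that the sample originates from the suspect. P(H) = 0.133, so P(¬H) = 0.867. With E the 'match' result, P(E|H) = 0.849 and P(E|¬H) = 0.137.
P(E) = 0.849·0.133 + 0.137·0.867 = 0.11292 + 0.11878 = 0.23170.
By Bayes' theorem, P(H|E) = 0.11292 / 0.23170 = 0.4873.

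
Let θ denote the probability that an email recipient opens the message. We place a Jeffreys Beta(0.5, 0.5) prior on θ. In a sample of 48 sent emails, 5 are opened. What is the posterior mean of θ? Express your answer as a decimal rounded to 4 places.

Observing 5 successes and 43 failures updates Beta(0.5, 0.5) by adding the success and failure counts to the two shape parameters: α = 0.5+5 = 5.5, β = 0.5+43 = 43.5.
Posterior mean = α/(α+β) = 5.5/49 = 0.1122.

Posterior mean ≈ 0.1122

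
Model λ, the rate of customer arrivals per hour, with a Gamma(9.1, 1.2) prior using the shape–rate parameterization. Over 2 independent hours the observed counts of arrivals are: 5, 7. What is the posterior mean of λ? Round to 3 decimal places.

Posterior mean ≈ 6.594

Total count ∑xᵢ = 12 over n = 2 hours.
Gamma is conjugate to the Poisson likelihood: posterior is Gamma(shape = 9.1+12 = 21.1, rate = 1.2+2 = 3.2).
Posterior mean = shape/rate = 21.1/3.2 = 6.594.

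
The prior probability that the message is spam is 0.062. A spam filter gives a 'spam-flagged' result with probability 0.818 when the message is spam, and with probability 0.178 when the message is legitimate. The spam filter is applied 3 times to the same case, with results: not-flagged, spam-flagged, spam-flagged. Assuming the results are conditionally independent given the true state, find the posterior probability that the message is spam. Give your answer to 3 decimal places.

Posterior P(H) ≈ 0.236

With H the event that the message is spam, the joint likelihood of the observed sequence is P(data|H) = 0.182·0.818·0.818 = 0.12178 and P(data|¬H) = 0.822·0.178·0.178 = 0.026044.
Bayes: P(H|data) = 0.062·0.12178 / (0.062·0.12178 + 0.938·0.026044) = 0.0075504/0.031980 = 0.2361.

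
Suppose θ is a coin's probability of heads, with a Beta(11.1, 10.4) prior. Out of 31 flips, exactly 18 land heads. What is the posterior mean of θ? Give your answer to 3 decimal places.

Posterior mean ≈ 0.554

The binomial likelihood is conjugate to the Beta prior: with 18 successes and 13 failures, the posterior is Beta(11.1+18, 10.4+13) = Beta(29.1, 23.4).
E[θ | data] = 29.1/(29.1+23.4) = 0.554.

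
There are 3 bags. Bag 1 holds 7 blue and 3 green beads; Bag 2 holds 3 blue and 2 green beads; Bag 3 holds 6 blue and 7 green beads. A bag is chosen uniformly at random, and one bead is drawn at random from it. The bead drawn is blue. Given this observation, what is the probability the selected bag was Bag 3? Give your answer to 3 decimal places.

Tabulate prior·likelihood by source: [1] prior 0.333333, lik 0.7, product 0.2333; [2] prior 0.333333, lik 0.6, product 0.2000; [3] prior 0.333333, lik 0.4615, product 0.1538.
Normalizing constant = 0.58718; the posterior for Bag 3 is its product over the sum, 0.1538/0.58718 = 0.262.

Posterior probability ≈ 0.262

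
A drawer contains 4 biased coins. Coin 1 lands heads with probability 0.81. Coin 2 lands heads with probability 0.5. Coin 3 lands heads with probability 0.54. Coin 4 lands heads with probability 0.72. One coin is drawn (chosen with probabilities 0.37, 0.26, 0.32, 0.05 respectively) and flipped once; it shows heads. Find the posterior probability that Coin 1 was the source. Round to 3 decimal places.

Posterior probability ≈ 0.469

P(heads|C1) = 0.81; P(heads|C2) = 0.5; P(heads|C3) = 0.54; P(heads|C4) = 0.72.
Prior × likelihood for each source: 0.37·0.81=0.2997, 0.26·0.5=0.1300, 0.32·0.54=0.1728, 0.05·0.72=0.03600. Summing gives P(heads) = 0.63850.
P(Coin 1 | heads) = 0.2997 / 0.63850 = 0.469.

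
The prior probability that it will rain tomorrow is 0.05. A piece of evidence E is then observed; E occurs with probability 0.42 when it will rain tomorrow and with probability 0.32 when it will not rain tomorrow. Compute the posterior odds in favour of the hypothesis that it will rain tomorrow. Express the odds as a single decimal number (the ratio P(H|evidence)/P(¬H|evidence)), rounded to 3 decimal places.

Prior odds = 0.05/(1−0.05) = 0.052632. In log-odds, ln(0.052632) = -2.9444.
Add log likelihood ratio: ln(1.3125) = 0.27193.
Posterior log-odds = -2.6725, so posterior odds = exp(-2.6725) = 0.069079.

Posterior odds ≈ 0.069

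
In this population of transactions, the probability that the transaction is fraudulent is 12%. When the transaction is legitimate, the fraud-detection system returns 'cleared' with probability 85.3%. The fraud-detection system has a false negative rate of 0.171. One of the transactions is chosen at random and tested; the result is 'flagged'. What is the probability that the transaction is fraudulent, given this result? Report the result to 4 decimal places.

P(H | E) ≈ 0.4347

Write H for 'the transaction is fraudulent'. Prior odds H:¬H = 0.12/0.88 = 0.13636. For the 'flagged' outcome, the likelihood ratio is 0.829/0.147 = 5.6395.
Posterior odds = 0.13636 × 5.6395 = 0.76902, so P(H|E) = 0.76902/(1+0.76902) = 0.4347.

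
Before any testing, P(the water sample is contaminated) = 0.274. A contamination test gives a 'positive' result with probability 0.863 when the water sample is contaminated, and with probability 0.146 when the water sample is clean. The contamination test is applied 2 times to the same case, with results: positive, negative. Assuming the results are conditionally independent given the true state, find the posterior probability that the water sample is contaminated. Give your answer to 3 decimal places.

Posterior P(H) ≈ 0.264

With H the event that the water sample is contaminated, the joint likelihood of the observed sequence is P(data|H) = 0.863·0.137 = 0.11823 and P(data|¬H) = 0.146·0.854 = 0.12468.
Bayes: P(H|data) = 0.274·0.11823 / (0.274·0.11823 + 0.726·0.12468) = 0.032395/0.12292 = 0.2636.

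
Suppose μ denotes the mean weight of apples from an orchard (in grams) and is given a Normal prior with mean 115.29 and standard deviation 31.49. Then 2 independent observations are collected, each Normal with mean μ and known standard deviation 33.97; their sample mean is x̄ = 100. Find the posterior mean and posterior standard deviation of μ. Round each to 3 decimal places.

Posterior mean ≈ 105.624; posterior SD ≈ 19.098

With known σ, the Normal prior is conjugate. Weight on the data is w = (n/σ²)/(n/σ² + 1/τ₀²) = 0.00173316/(0.00173316+0.00100845) = 0.63217.
Posterior mean = w·x̄ + (1−w)·μ₀ = 0.63217·100 + 0.36783·115.29 = 105.624. Posterior variance = 1/(0.00173316+0.00100845) = 364.749, so SD = 19.098.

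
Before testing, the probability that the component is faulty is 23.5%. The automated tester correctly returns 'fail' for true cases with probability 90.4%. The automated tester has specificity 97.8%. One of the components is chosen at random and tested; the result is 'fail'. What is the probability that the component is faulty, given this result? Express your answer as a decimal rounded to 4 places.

Write H for 'the component is faulty'. Prior odds H:¬H = 0.235/0.765 = 0.30719. For the 'fail' outcome, the likelihood ratio is 0.904/0.022 = 41.091.
Posterior odds = 0.30719 × 41.091 = 12.623, so P(H|E) = 12.623/(1+12.623) = 0.9266.

P(H | E) ≈ 0.9266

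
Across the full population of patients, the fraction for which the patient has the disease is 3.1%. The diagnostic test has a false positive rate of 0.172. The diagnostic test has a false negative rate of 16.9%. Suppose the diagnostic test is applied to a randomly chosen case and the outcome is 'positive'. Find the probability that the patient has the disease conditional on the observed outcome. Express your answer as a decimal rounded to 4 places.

P(H | E) ≈ 0.1339

Let H be the event that the patient has the disease. P(H) = 0.031, so P(¬H) = 0.969. With E the 'positive' result, P(E|H) = 0.831 and P(E|¬H) = 0.172.
P(E) = 0.831·0.031 + 0.172·0.969 = 0.025761 + 0.16667 = 0.19243.
By Bayes' theorem, P(H|E) = 0.025761 / 0.19243 = 0.1339.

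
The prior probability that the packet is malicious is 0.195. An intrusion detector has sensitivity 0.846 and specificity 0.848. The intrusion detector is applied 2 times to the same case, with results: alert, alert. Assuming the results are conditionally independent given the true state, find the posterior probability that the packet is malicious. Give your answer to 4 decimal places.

Let H be the event that the packet is malicious; start with P(H) = 0.195. P('alert'|H) = 0.846, P('alert'|¬H) = 0.152.
Update on result 1 ('alert'): P(H) ← 0.846·0.1950 / (0.846·0.1950 + 0.152·0.8050) = 0.16497/0.28733 = 0.5741.
Update on result 2 ('alert'): P(H) ← 0.846·0.5741 / (0.846·0.5741 + 0.152·0.4259) = 0.48573/0.55046 = 0.8824.

Posterior P(H) ≈ 0.8824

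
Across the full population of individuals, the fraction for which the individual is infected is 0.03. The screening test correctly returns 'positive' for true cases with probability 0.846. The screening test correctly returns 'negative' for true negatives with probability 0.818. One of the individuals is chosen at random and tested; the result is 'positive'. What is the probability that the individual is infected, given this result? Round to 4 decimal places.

Write H for 'the individual is infected'. Prior odds H:¬H = 0.03/0.97 = 0.030928. For the 'positive' outcome, the likelihood ratio is 0.846/0.182 = 4.6484.
Posterior odds = 0.030928 × 4.6484 = 0.14376, so P(H|E) = 0.14376/(1+0.14376) = 0.1257.

P(H | E) ≈ 0.1257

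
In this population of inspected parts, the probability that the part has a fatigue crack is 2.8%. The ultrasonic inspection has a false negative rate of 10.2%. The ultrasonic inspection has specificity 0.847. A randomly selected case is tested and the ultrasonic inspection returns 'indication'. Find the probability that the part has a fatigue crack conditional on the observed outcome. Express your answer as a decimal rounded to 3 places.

P(H | E) ≈ 0.145

Let H be the event that the part has a fatigue crack. P(H) = 0.028, so P(¬H) = 0.972. With E the 'indication' result, P(E|H) = 0.898 and P(E|¬H) = 0.153.
P(E) = 0.898·0.028 + 0.153·0.972 = 0.025144 + 0.14872 = 0.17386.
By Bayes' theorem, P(H|E) = 0.025144 / 0.17386 = 0.145.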